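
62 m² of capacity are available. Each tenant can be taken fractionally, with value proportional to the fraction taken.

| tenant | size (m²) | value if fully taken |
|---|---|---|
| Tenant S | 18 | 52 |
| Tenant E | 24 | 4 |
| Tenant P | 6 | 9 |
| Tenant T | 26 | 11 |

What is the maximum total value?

Sort by value density: Tenant S 52/18≈2.89, Tenant P 9/6≈1.5, Tenant T 11/26≈0.423, Tenant E 4/24≈0.167.
All 18 m² of Tenant S fit (value 52) — 44 remain.
Take all of Tenant P (6 m², value 9) — 38 m² left.
Tenant T: take in full, 26 m² for value 11 — 12 left.
Fill the last 12 m² with part of Tenant E: 12/24 of it earns 2.
Total value = 74.

74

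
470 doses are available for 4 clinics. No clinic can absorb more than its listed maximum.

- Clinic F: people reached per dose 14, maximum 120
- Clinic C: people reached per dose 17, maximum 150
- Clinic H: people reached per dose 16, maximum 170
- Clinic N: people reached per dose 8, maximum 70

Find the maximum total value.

Rank by people reached per dose: Clinic C 17 > Clinic H 16 > Clinic F 14 > Clinic N 8.
Clinic C takes 150 to reach its cap of 150 ; 320 left.
Clinic H takes 170 to reach its cap of 170 ; 150 left.
Clinic F: +120 to 120 (cap) ; 30 left.
Clinic N has room for 70 but only 30 remain, so it gets 30.
Total = 14×120 + 17×150 + 16×170 + 8×30 = 7190.

7190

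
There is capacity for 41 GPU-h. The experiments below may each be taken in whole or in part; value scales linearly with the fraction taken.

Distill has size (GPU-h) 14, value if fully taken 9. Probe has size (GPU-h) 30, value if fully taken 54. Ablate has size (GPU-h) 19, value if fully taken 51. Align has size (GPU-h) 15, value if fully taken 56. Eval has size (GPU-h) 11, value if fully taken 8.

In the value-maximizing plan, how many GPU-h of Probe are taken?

Sort by value density: Align 56/15≈3.73, Ablate 51/19≈2.68, Probe 54/30≈1.8, Eval 8/11≈0.727, Distill 9/14≈0.643.
All 15 GPU-h of Align fit (value 56) → 26 remain.
Take all of Ablate (19 GPU-h, value 51) → 7 GPU-h left.
Only 7 GPU-h remain; take 7/30 of Probe for value 54×7/30 = 12.6.

7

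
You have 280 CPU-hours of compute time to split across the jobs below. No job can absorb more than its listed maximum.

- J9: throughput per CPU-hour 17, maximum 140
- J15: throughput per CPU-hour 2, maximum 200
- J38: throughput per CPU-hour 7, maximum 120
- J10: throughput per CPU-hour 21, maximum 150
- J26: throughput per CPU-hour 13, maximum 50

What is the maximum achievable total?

Rank by throughput per CPU-hour: J10 21 > J9 17 > J26 13 > J38 7 > J15 2.
J10: +150 to 150 (cap) — 130 left.
Only 130 left; J9 takes them to reach 130.
Total = 17×130 + 21×150 = 5360.

5360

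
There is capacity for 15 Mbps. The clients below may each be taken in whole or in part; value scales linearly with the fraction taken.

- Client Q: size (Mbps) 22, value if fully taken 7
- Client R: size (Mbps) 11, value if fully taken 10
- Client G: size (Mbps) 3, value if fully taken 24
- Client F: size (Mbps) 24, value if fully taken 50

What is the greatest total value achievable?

Sort by value density: Client G 24/3≈8, Client F 50/24≈2.08, Client R 10/11≈0.909, Client Q 7/22≈0.318.
Take all of Client G (3 Mbps, value 24) — 12 Mbps left.
12 Mbps left: a 12/24 share of Client F gives 50×12/24 = 25.
Total value = 49.

49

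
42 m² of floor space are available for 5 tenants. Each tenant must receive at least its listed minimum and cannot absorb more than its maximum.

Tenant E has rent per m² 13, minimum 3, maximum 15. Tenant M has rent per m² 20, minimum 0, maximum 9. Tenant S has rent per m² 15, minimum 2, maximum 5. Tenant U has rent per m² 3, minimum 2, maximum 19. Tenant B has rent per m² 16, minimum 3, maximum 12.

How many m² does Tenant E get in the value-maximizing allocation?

14

Meeting every minimum uses 3+0+2+2+3 = 10 m², leaving 32.
Highest rent per m² first: Tenant M 20 > Tenant B 16 > Tenant S 15 > Tenant E 13 > Tenant U 3.
Give Tenant M 9 more to hit its cap of 9 — 23 left.
Give Tenant B 9 more to hit its cap of 12 — 14 left.
Tenant S takes 3 more to reach its cap of 5 — 11 left.
Tenant E has room for 12 more but only 11 remain, so it gets 14.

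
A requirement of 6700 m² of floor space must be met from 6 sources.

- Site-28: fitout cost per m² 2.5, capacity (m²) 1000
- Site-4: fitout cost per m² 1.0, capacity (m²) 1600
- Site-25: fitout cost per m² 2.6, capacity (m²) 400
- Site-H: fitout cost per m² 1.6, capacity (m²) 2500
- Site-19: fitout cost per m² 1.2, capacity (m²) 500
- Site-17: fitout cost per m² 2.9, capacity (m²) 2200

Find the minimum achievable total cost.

Cheapest first:
Take 1600 from Site-4 at 1.0 ; need 5100 more.
Site-19 (1.2): use full 500 ; 4600 m² to go.
Site-H at 1.6: take all 2500 m² ; 2100 still needed.
Site-28 (2.5): use full 1000 ; 1100 m² to go.
Take 400 from Site-25 at 2.6 ; need 700 more.
Site-17 at 2.9: take 700 of its 2200 ; requirement met.
Cost = 1600×1.0 + 500×1.2 + 2500×1.6 + 1000×2.5 + 400×2.6 + 700×2.9 = 11770.

11770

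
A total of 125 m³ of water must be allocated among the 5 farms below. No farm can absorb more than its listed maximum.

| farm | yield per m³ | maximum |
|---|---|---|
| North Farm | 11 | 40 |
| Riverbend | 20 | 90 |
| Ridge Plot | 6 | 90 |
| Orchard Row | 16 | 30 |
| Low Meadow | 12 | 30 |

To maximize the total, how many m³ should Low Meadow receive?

Highest yield per m³ first: Riverbend 20 > Orchard Row 16 > Low Meadow 12 > North Farm 11 > Ridge Plot 6.
Riverbend: +90 to 90 (cap) ; 35 left.
Orchard Row: +30 to 30 (cap) ; 5 left.
Only 5 left; Low Meadow takes them to reach 5.

5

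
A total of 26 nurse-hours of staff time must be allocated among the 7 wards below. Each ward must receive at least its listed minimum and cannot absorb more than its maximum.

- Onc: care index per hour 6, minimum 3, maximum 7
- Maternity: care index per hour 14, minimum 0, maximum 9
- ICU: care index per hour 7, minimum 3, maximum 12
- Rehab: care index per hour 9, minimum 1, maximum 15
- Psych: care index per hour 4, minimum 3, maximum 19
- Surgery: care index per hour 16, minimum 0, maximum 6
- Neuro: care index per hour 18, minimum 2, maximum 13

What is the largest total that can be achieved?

342

Meeting every minimum uses 3+0+3+1+3+0+2 = 12 nurse-hours, leaving 14.
Rank by care index per hour: Neuro 18 > Surgery 16 > Maternity 14 > Rehab 9 > ICU 7 > Onc 6 > Psych 4.
Give Neuro 11 more to hit its cap of 13 — 3 left.
Surgery has room for 6 more but only 3 remain, so it gets 3.
Total = 6×3 + 7×3 + 9×1 + 4×3 + 16×3 + 18×13 = 342.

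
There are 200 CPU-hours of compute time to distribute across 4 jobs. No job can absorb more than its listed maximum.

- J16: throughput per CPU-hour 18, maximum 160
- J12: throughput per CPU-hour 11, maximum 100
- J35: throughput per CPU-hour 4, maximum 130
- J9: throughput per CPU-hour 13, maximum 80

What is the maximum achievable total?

Highest throughput per CPU-hour first: J16 18 > J9 13 > J12 11 > J35 4.
J16: +160 to 160 (cap) → 40 left.
J9 has room for 80 but only 40 remain, so it gets 40.
Total = 18×160 + 13×40 = 3400.

3400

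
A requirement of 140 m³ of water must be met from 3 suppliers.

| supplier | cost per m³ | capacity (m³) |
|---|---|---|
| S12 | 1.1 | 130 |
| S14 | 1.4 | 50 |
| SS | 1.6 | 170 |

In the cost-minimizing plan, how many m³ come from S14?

Use suppliers in increasing cost order.
Take 130 from S12 at 1.1 ; need 10 more.
Take 10 from S14 at 1.4 to finish.
SS: unused.

10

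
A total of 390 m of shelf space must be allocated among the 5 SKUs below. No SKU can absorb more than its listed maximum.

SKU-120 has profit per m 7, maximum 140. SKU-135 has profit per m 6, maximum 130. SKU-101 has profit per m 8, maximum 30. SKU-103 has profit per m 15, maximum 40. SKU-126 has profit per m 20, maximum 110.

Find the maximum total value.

Order the SKUs by profit per m: SKU-126 20 > SKU-103 15 > SKU-101 8 > SKU-120 7 > SKU-135 6.
SKU-126: +110 to 110 (cap) → 280 left.
SKU-103 takes 40 to reach its cap of 40 → 240 left.
SKU-101 takes 30 to reach its cap of 30 → 210 left.
SKU-120: +140 to 140 (cap) → 70 left.
SKU-135 has room for 130 but only 70 remain, so it gets 70.
Total = 7×140 + 6×70 + 8×30 + 15×40 + 20×110 = 4440.

4440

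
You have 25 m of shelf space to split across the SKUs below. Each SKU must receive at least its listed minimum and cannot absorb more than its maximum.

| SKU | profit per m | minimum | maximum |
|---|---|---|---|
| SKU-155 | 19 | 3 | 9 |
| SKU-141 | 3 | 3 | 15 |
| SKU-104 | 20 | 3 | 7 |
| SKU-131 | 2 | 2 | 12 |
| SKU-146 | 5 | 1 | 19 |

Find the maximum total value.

344

Meeting every minimum uses 3+3+3+2+1 = 12 m, leaving 13.
Order the SKUs by profit per m: SKU-104 20 > SKU-155 19 > SKU-146 5 > SKU-141 3 > SKU-131 2.
Give SKU-104 4 more to hit its cap of 7 ; 9 left.
SKU-155: +6 to 9 (cap) ; 3 left.
SKU-146: +3 (room for 18) → 4. Pool exhausted.
Total = 19×9 + 3×3 + 20×7 + 2×2 + 5×4 = 344.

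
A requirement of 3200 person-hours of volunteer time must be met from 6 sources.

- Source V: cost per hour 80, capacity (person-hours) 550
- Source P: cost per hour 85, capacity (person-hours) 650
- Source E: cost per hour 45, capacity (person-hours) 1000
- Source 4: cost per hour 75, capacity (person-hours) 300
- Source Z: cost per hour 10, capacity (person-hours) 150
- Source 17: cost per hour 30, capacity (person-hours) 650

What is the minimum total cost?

179250

Fill from the cheapest source first.
Source Z at 10: take all 150 person-hours → 3050 still needed.
Source 17 at 30: take all 650 person-hours → 2400 still needed.
Take 1000 from Source E at 45 → need 1400 more.
Source 4 at 75: take all 300 person-hours → 1100 still needed.
Take 550 from Source V at 80 → need 550 more.
Source P (85): take the remaining 550 → done.
Cost = 150×10 + 650×30 + 1000×45 + 300×75 + 550×80 + 550×85 = 179250.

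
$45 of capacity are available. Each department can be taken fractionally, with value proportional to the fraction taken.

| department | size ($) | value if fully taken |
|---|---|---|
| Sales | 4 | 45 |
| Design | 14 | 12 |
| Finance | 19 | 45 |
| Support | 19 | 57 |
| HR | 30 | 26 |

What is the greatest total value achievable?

Best value per unit of size first: Sales 45/4≈11.2, Support 57/19≈3, Finance 45/19≈2.37, HR 26/30≈0.867, Design 12/14≈0.857.
Take all of Sales (4 $, value 45) ; 41 $ left.
All 19 $ of Support fit (value 57) ; 22 remain.
Finance: take in full, 19 $ for value 45 ; 3 left.
3 $ left: a 3/30 share of HR gives 26×3/30 = 2.6.
Total value = 149.6.

149.6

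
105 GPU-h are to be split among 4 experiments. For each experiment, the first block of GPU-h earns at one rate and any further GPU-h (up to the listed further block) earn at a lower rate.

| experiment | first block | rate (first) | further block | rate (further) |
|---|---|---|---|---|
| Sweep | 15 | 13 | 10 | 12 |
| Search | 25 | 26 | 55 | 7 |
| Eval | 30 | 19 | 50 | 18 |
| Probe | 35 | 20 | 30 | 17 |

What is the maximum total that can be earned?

Order all 8 blocks by rate: Search/tier1 26 > Probe/tier1 20 > Eval/tier1 19 > Eval/tier2 18 > Probe/tier2 17 > Sweep/tier1 13 > Sweep/tier2 12 > Search/tier2 7.
Search tier1 at 26: fill all 25 → 80 left.
Probe/tier1 (20): +35 → 45 left.
Eval tier1 at 19: fill all 30 → 15 left.
Eval tier2 at 18: only 15 left, fill 15.
Total = 26×25 + 20×35 + 19×30 + 18×15 = 2190.

2190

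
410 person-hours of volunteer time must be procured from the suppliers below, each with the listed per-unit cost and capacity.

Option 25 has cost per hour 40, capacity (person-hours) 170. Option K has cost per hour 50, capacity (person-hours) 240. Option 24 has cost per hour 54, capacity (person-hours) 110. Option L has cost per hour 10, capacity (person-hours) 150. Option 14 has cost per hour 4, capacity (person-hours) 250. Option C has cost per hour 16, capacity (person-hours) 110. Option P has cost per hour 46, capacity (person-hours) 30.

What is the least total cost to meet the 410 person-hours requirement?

Cheapest first:
Option 14 at 4: take all 250 person-hours → 160 still needed.
Option L (10): use full 150 → 10 person-hours to go.
Take 10 from Option C at 16 to finish.
Option 25, Option P, Option K, Option 24: unused.
Cost = 250×4 + 150×10 + 10×16 = 2660.

2660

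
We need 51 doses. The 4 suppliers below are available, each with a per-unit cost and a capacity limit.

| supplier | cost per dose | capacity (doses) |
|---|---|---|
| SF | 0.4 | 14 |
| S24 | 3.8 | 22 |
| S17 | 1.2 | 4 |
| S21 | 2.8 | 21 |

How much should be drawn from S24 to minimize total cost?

Fill from the cheapest supplier first.
SF (0.4): use full 14 ; 37 doses to go.
S17 (1.2): use full 4 ; 33 doses to go.
Take 21 from S21 at 2.8 ; need 12 more.
S24 (3.8): take the remaining 12 ; done.

12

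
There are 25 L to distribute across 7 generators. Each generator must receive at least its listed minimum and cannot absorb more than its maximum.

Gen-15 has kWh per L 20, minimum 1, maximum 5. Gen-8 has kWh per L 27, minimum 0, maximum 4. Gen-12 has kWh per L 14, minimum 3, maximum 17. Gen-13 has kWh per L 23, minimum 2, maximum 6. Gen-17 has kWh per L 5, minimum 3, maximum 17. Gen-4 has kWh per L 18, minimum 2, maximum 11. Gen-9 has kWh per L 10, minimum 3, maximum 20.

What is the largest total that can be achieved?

449

Meeting every minimum uses 1+0+3+2+3+2+3 = 14 L, leaving 11.
Highest kWh per L first: Gen-8 27 > Gen-13 23 > Gen-15 20 > Gen-4 18 > Gen-12 14 > Gen-9 10 > Gen-17 5.
Give Gen-8 4 more to hit its cap of 4 → 7 left.
Gen-13 takes 4 more to reach its cap of 6 → 3 left.
Only 3 left; Gen-15 takes them to reach 4.
Total = 20×4 + 27×4 + 14×3 + 23×6 + 5×3 + 18×2 + 10×3 = 449.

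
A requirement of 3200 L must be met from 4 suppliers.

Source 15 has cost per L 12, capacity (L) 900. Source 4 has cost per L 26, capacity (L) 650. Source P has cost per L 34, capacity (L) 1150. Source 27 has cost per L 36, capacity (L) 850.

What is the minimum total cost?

Use suppliers in increasing cost order.
Take 900 from Source 15 at 12 ; need 2300 more.
Source 4 at 26: take all 650 L ; 1650 still needed.
Source P at 34: take all 1150 L ; 500 still needed.
Source 27 at 36: take 500 of its 850 ; requirement met.
Cost = 900×12 + 650×26 + 1150×34 + 500×36 = 84800.

84800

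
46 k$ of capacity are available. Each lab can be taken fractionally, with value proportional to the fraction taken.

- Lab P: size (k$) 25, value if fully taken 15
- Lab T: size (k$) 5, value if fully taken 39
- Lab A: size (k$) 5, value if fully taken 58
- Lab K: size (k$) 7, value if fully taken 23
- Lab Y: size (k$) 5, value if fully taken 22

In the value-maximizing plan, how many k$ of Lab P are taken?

Best value per unit of size first: Lab A 58/5≈11.6, Lab T 39/5≈7.8, Lab Y 22/5≈4.4, Lab K 23/7≈3.29, Lab P 15/25≈0.6.
Take all of Lab A (5 k$, value 58) → 41 k$ left.
Lab T: take in full, 5 k$ for value 39 → 36 left.
All 5 k$ of Lab Y fit (value 22) → 31 remain.
Take all of Lab K (7 k$, value 23) → 24 k$ left.
Only 24 k$ remain; take 24/25 of Lab P for value 15×24/25 = 14.4.

24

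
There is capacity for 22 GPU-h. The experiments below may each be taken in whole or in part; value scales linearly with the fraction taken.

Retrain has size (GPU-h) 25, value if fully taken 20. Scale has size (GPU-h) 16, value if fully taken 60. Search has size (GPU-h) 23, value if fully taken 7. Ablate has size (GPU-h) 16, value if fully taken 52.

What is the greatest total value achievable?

Rank by value-to-size ratio: Scale 60/16≈3.75, Ablate 52/16≈3.25, Retrain 20/25≈0.8, Search 7/23≈0.304.
All 16 GPU-h of Scale fit (value 60) — 6 remain.
6 GPU-h left: a 6/16 share of Ablate gives 52×6/16 = 19.5.
Total value = 79.5.

79.5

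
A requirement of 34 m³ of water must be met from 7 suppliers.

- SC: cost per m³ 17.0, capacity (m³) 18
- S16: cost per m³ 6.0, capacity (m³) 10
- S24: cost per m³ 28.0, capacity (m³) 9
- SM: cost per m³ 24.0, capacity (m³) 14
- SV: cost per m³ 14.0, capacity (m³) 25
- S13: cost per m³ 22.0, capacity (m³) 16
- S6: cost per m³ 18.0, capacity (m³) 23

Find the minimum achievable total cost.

396

Cheapest first:
S16 (6.0): use full 10 — 24 m³ to go.
SV at 14.0: take 24 of its 25 — requirement met.
SC, S6, S13, SM, S24: unused.
Cost = 10×6.0 + 24×14.0 = 396.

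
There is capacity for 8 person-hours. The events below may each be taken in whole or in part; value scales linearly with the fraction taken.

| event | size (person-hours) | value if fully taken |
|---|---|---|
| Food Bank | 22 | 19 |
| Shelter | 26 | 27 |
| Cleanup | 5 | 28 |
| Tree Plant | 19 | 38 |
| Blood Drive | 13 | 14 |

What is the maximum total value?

34

Sort by value density: Cleanup 28/5≈5.6, Tree Plant 38/19≈2, Blood Drive 14/13≈1.08, Shelter 27/26≈1.04, Food Bank 19/22≈0.864.
Cleanup: take in full, 5 person-hours for value 28 — 3 left.
3 person-hours left: a 3/19 share of Tree Plant gives 38×3/19 = 6.
Total value = 34.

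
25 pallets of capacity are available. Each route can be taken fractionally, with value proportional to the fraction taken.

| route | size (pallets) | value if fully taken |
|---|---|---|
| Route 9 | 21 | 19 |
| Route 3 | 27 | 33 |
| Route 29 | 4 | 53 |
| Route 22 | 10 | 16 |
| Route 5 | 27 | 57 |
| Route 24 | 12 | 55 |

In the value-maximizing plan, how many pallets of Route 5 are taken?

9

Sort by value density: Route 29 53/4≈13.2, Route 24 55/12≈4.58, Route 5 57/27≈2.11, Route 22 16/10≈1.6, Route 3 33/27≈1.22, Route 9 19/21≈0.905.
Route 29: take in full, 4 pallets for value 53 — 21 left.
All 12 pallets of Route 24 fit (value 55) — 9 remain.
9 pallets left: a 9/27 share of Route 5 gives 57×9/27 = 19.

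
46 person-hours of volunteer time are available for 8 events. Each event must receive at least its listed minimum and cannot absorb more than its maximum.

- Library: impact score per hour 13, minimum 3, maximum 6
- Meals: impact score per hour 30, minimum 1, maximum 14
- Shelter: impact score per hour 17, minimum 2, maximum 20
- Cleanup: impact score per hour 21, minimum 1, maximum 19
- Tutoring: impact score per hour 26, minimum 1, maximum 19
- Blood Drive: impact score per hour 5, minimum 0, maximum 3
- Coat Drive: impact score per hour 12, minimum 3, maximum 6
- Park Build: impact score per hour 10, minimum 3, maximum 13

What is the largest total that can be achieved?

1095

Meeting every minimum uses 3+1+2+1+1+0+3+3 = 14 person-hours, leaving 32.
Order the events by impact score per hour: Meals 30 > Tutoring 26 > Cleanup 21 > Shelter 17 > Library 13 > Coat Drive 12 > Park Build 10 > Blood Drive 5.
Meals: +13 to 14 (cap) → 19 left.
Tutoring takes 18 more to reach its cap of 19 → 1 left.
Cleanup has room for 18 more but only 1 remain, so it gets 2.
Total = 13×3 + 30×14 + 17×2 + 21×2 + 26×19 + 12×3 + 10×3 = 1095.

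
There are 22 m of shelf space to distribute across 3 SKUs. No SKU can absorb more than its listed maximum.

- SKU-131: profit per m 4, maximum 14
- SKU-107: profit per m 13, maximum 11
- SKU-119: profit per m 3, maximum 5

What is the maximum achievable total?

Rank by profit per m: SKU-107 13 > SKU-131 4 > SKU-119 3.
Give SKU-107 11 to hit its cap of 11 → 11 left.
SKU-131: +11 (room for 14) → 11. Pool exhausted.
Total = 4×11 + 13×11 = 187.

187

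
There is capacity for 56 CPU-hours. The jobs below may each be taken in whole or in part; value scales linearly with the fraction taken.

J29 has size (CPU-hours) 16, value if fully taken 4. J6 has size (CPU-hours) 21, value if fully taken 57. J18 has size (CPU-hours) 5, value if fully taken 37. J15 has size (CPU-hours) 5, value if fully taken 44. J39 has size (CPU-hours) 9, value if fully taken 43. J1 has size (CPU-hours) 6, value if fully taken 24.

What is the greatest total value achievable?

Rank by value-to-size ratio: J15 44/5≈8.8, J18 37/5≈7.4, J39 43/9≈4.78, J1 24/6≈4, J6 57/21≈2.71, J29 4/16≈0.25.
All 5 CPU-hours of J15 fit (value 44) → 51 remain.
Take all of J18 (5 CPU-hours, value 37) → 46 CPU-hours left.
J39: take in full, 9 CPU-hours for value 43 → 37 left.
Take all of J1 (6 CPU-hours, value 24) → 31 CPU-hours left.
J6: take in full, 21 CPU-hours for value 57 → 10 left.
Only 10 CPU-hours remain; take 10/16 of J29 for value 4×10/16 = 2.5.
Total value = 207.5.

207.5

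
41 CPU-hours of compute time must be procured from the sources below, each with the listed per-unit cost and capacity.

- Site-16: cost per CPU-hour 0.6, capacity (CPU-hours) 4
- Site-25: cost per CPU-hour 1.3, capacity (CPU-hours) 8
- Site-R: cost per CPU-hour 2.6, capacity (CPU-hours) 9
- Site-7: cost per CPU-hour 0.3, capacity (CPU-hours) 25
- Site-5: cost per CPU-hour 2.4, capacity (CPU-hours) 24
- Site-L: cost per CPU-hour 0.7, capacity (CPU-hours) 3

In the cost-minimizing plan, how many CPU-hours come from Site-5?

1

Fill from the cheapest source first.
Site-7 (0.3): use full 25 — 16 CPU-hours to go.
Site-16 (0.6): use full 4 — 12 CPU-hours to go.
Site-L at 0.7: take all 3 CPU-hours — 9 still needed.
Take 8 from Site-25 at 1.3 — need 1 more.
Take 1 from Site-5 at 2.4 to finish.
Site-R: unused.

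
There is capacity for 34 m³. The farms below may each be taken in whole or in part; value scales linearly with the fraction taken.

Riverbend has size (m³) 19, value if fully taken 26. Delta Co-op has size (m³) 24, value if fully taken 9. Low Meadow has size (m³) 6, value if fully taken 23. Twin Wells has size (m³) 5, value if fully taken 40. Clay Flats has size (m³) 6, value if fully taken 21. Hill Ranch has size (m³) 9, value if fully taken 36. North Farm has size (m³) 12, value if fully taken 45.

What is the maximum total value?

Rank by value-to-size ratio: Twin Wells 40/5≈8, Hill Ranch 36/9≈4, Low Meadow 23/6≈3.83, North Farm 45/12≈3.75, Clay Flats 21/6≈3.5, Riverbend 26/19≈1.37, Delta Co-op 9/24≈0.375.
All 5 m³ of Twin Wells fit (value 40) → 29 remain.
Hill Ranch: take in full, 9 m³ for value 36 → 20 left.
Low Meadow: take in full, 6 m³ for value 23 → 14 left.
Take all of North Farm (12 m³, value 45) → 2 m³ left.
Only 2 m³ remain; take 2/6 of Clay Flats for value 21×2/6 = 7.
Total value = 151.

151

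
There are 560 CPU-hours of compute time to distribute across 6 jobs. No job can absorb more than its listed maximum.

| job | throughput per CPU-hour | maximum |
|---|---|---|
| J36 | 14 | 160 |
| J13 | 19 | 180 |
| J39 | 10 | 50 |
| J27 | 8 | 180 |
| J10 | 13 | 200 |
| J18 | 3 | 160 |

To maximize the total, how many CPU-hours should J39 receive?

Highest throughput per CPU-hour first: J13 19 > J36 14 > J10 13 > J39 10 > J27 8 > J18 3.
J13: +180 to 180 (cap) ; 380 left.
J36 takes 160 to reach its cap of 160 ; 220 left.
Give J10 200 to hit its cap of 200 ; 20 left.
Only 20 left; J39 takes them to reach 20.

20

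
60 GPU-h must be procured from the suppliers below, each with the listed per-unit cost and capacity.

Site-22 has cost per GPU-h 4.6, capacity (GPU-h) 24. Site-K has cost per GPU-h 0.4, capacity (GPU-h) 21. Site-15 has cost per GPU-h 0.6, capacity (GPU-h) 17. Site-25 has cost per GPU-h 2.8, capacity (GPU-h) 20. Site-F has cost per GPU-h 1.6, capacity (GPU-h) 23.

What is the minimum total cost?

53.8

Fill from the cheapest supplier first.
Site-K at 0.4: take all 21 GPU-h — 39 still needed.
Site-15 at 0.6: take all 17 GPU-h — 22 still needed.
Take 22 from Site-F at 1.6 to finish.
Site-25, Site-22: unused.
Cost = 21×0.4 + 17×0.6 + 22×1.6 = 53.8.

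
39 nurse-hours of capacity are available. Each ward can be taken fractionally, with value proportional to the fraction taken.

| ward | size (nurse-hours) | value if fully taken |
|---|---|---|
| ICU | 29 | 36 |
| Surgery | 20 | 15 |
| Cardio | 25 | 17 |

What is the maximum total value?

43.5

Sort by value density: ICU 36/29≈1.24, Surgery 15/20≈0.75, Cardio 17/25≈0.68.
Take all of ICU (29 nurse-hours, value 36) — 10 nurse-hours left.
Fill the last 10 nurse-hours with part of Surgery: 10/20 of it earns 7.5.
Total value = 43.5.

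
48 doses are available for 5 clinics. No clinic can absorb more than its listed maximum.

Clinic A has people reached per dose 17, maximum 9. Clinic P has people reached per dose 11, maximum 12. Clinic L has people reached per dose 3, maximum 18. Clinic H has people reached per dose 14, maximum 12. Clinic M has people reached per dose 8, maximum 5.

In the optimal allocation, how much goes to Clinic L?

Highest people reached per dose first: Clinic A 17 > Clinic H 14 > Clinic P 11 > Clinic M 8 > Clinic L 3.
Clinic A: +9 to 9 (cap) ; 39 left.
Clinic H: +12 to 12 (cap) ; 27 left.
Clinic P takes 12 to reach its cap of 12 ; 15 left.
Give Clinic M 5 to hit its cap of 5 ; 10 left.
Clinic L: +10 (room for 18) → 10. Pool exhausted.

10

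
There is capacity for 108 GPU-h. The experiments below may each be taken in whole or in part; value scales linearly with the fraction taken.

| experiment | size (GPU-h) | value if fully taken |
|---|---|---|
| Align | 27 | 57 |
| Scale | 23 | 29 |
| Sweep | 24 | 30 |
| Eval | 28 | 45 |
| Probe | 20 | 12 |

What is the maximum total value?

164.6

Sort by value density: Align 57/27≈2.11, Eval 45/28≈1.61, Scale 29/23≈1.26, Sweep 30/24≈1.25, Probe 12/20≈0.6.
All 27 GPU-h of Align fit (value 57) ; 81 remain.
Eval: take in full, 28 GPU-h for value 45 ; 53 left.
Scale: take in full, 23 GPU-h for value 29 ; 30 left.
Sweep: take in full, 24 GPU-h for value 30 ; 6 left.
Fill the last 6 GPU-h with part of Probe: 6/20 of it earns 3.6.
Total value = 164.6.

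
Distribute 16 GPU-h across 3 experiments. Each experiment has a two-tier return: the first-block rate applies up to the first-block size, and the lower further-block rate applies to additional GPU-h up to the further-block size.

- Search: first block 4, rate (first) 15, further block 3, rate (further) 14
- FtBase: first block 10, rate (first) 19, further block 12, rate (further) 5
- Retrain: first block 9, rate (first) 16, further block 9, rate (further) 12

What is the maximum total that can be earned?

Order all 6 blocks by rate: FtBase/first 19 > Retrain/first 16 > Search/first 15 > Search/second 14 > Retrain/second 12 > FtBase/second 5.
Fill FtBase first block (10 at 19) — 6 left.
Retrain first at 16: only 6 left, fill 6.
Total = 19×10 + 16×6 = 286.

286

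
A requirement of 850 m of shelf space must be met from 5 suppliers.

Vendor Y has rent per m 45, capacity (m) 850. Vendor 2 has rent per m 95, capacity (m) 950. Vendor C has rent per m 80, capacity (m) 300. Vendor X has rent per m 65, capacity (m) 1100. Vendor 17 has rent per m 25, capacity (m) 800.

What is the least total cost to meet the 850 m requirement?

22250

Fill from the cheapest supplier first.
Vendor 17 (25): use full 800 ; 50 m to go.
Take 50 from Vendor Y at 45 to finish.
Vendor X, Vendor C, Vendor 2: unused.
Cost = 800×25 + 50×45 = 22250.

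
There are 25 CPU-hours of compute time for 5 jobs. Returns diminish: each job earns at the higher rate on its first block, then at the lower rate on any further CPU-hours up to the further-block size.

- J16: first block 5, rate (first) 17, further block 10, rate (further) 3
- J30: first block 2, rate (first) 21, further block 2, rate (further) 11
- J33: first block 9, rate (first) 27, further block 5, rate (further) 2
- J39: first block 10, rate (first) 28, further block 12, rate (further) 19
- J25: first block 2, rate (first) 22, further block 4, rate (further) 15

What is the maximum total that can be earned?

Order all 10 blocks by rate: J39/first 28 > J33/first 27 > J25/first 22 > J30/first 21 > J39/second 19 > J16/first 17 > J25/second 15 > J30/second 11 > J16/second 3 > J33/second 2.
J39/first (28): +10 → 15 left.
J33 first at 27: fill all 9 → 6 left.
J25/first (22): +2 → 4 left.
Fill J30 first block (2 at 21) → 2 left.
J39 second at 19: only 2 left, fill 2.
Total = 28×10 + 27×9 + 22×2 + 21×2 + 19×2 = 647.

647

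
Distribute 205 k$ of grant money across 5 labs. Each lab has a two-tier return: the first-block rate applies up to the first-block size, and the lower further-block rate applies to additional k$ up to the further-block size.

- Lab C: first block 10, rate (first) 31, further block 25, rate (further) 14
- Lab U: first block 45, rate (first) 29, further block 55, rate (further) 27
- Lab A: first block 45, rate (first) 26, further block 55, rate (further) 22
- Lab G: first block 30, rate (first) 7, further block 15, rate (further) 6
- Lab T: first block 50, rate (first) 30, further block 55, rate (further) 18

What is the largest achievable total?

5770

Treat each block as its own option and order by rate: Lab C/T1 31 > Lab T/T1 30 > Lab U/T1 29 > Lab U/T2 27 > Lab A/T1 26 > Lab A/T2 22 > Lab T/T2 18 > Lab C/T2 14 > Lab G/T1 7 > Lab G/T2 6.
Lab C T1 at 31: fill all 10 — 195 left.
Fill Lab T T1 block (50 at 30) — 145 left.
Fill Lab U T1 block (45 at 29) — 100 left.
Lab U T2 at 27: fill all 55 — 45 left.
Fill Lab A T1 block (45 at 26) — 0 left.
Total = 31×10 + 30×50 + 29×45 + 27×55 + 26×45 = 5770.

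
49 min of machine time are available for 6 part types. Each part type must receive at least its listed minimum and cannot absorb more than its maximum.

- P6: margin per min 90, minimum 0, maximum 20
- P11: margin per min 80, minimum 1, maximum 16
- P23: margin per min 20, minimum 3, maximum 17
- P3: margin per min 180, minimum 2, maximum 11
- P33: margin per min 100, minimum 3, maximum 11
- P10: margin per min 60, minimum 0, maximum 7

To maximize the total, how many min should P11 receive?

Meeting every minimum uses 0+1+3+2+3+0 = 9 min, leaving 40.
Rank by margin per min: P3 180 > P33 100 > P6 90 > P11 80 > P10 60 > P23 20.
Give P3 9 more to hit its cap of 11 → 31 left.
Give P33 8 more to hit its cap of 11 → 23 left.
Give P6 20 more to hit its cap of 20 → 3 left.
Only 3 left; P11 takes them to reach 4.

4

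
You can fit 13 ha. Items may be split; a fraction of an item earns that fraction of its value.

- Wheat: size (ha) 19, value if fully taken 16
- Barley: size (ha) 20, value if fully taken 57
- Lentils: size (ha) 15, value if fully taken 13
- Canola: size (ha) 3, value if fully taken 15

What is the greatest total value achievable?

Sort by value density: Canola 15/3≈5, Barley 57/20≈2.85, Lentils 13/15≈0.867, Wheat 16/19≈0.842.
All 3 ha of Canola fit (value 15) — 10 remain.
Fill the last 10 ha with part of Barley: 10/20 of it earns 28.5.
Total value = 43.5.

43.5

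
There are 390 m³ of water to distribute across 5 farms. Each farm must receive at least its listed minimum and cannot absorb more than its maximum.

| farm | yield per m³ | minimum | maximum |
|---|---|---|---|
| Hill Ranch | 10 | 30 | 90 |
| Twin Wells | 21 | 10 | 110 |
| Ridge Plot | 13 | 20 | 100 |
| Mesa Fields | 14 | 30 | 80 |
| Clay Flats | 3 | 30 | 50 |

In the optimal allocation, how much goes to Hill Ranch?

70

Meeting every minimum uses 30+10+20+30+30 = 120 m³, leaving 270.
Rank by yield per m³: Twin Wells 21 > Mesa Fields 14 > Ridge Plot 13 > Hill Ranch 10 > Clay Flats 3.
Twin Wells: +100 to 110 (cap) → 170 left.
Give Mesa Fields 50 more to hit its cap of 80 → 120 left.
Ridge Plot takes 80 more to reach its cap of 100 → 40 left.
Hill Ranch has room for 60 more but only 40 remain, so it gets 70.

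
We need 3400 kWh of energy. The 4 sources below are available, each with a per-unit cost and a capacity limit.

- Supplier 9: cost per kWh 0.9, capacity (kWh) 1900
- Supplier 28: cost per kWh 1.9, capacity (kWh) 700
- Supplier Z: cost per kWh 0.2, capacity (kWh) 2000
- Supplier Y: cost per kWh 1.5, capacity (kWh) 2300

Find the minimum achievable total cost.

Use sources in increasing cost order.
Supplier Z at 0.2: take all 2000 kWh — 1400 still needed.
Supplier 9 at 0.9: take 1400 of its 1900 — requirement met.
Supplier Y, Supplier 28: unused.
Cost = 2000×0.2 + 1400×0.9 = 1660.

1660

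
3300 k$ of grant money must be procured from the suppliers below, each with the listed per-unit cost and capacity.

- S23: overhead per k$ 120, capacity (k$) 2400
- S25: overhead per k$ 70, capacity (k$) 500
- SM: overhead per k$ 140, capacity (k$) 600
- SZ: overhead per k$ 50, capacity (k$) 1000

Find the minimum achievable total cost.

301000

Cheapest first:
Take 1000 from SZ at 50 — need 2300 more.
S25 at 70: take all 500 k$ — 1800 still needed.
S23 (120): take the remaining 1800 — done.
SM: unused.
Cost = 1000×50 + 500×70 + 1800×120 = 301000.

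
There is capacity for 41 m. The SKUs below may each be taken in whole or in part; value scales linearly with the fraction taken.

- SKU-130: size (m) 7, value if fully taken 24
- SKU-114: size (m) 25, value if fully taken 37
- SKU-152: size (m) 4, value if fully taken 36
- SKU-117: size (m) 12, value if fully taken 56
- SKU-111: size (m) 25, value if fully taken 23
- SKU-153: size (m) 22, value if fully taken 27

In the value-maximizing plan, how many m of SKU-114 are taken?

Best value per unit of size first: SKU-152 36/4≈9, SKU-117 56/12≈4.67, SKU-130 24/7≈3.43, SKU-114 37/25≈1.48, SKU-153 27/22≈1.23, SKU-111 23/25≈0.92.
Take all of SKU-152 (4 m, value 36) — 37 m left.
Take all of SKU-117 (12 m, value 56) — 25 m left.
All 7 m of SKU-130 fit (value 24) — 18 remain.
Fill the last 18 m with part of SKU-114: 18/25 of it earns 26.64.

18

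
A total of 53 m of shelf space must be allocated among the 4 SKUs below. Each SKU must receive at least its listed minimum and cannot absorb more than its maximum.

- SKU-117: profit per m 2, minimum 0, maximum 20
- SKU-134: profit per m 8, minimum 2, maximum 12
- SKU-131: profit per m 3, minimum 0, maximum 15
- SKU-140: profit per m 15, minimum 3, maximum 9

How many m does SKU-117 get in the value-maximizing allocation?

Meeting every minimum uses 0+2+0+3 = 5 m, leaving 48.
Order the SKUs by profit per m: SKU-140 15 > SKU-134 8 > SKU-131 3 > SKU-117 2.
SKU-140 takes 6 more to reach its cap of 9 — 42 left.
SKU-134: +10 to 12 (cap) — 32 left.
SKU-131 takes 15 more to reach its cap of 15 — 17 left.
Only 17 left; SKU-117 takes them to reach 17.

17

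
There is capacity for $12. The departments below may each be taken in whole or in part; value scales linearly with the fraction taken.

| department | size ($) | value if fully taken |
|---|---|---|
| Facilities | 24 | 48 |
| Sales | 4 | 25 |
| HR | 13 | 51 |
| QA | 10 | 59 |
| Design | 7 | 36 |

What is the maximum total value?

Best value per unit of size first: Sales 25/4≈6.25, QA 59/10≈5.9, Design 36/7≈5.14, HR 51/13≈3.92, Facilities 48/24≈2.
All 4 $ of Sales fit (value 25) → 8 remain.
Fill the last 8 $ with part of QA: 8/10 of it earns 47.2.
Total value = 72.2.

72.2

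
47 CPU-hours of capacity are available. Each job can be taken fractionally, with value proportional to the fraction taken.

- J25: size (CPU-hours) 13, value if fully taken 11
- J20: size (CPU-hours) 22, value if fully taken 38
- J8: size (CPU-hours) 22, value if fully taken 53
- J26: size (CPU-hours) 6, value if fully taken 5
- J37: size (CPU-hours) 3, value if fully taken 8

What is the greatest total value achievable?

99

Rank by value-to-size ratio: J37 8/3≈2.67, J8 53/22≈2.41, J20 38/22≈1.73, J25 11/13≈0.846, J26 5/6≈0.833.
J37: take in full, 3 CPU-hours for value 8 — 44 left.
Take all of J8 (22 CPU-hours, value 53) — 22 CPU-hours left.
All 22 CPU-hours of J20 fit (value 38) — 0 remain.
Total value = 99.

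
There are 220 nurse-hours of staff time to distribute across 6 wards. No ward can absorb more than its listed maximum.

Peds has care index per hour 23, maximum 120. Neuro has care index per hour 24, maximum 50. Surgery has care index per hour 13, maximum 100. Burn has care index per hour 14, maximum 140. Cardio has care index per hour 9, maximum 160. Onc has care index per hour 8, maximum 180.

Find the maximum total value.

Order the wards by care index per hour: Neuro 24 > Peds 23 > Burn 14 > Surgery 13 > Cardio 9 > Onc 8.
Give Neuro 50 to hit its cap of 50 → 170 left.
Peds: +120 to 120 (cap) → 50 left.
Burn: +50 (room for 140) → 50. Pool exhausted.
Total = 23×120 + 24×50 + 14×50 = 4660.

4660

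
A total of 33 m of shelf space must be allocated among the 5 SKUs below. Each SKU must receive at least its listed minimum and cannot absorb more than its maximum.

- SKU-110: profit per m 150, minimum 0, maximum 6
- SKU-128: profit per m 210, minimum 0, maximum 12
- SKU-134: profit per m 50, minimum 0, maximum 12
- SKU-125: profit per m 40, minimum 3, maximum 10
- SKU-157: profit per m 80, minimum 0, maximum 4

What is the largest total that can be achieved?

4260

Meeting every minimum uses 0+0+0+3+0 = 3 m, leaving 30.
Order the SKUs by profit per m: SKU-128 210 > SKU-110 150 > SKU-157 80 > SKU-134 50 > SKU-125 40.
SKU-128: +12 to 12 (cap) ; 18 left.
SKU-110: +6 to 6 (cap) ; 12 left.
SKU-157: +4 to 4 (cap) ; 8 left.
SKU-134: +8 (room for 12) → 8. Pool exhausted.
Total = 150×6 + 210×12 + 50×8 + 40×3 + 80×4 = 4260.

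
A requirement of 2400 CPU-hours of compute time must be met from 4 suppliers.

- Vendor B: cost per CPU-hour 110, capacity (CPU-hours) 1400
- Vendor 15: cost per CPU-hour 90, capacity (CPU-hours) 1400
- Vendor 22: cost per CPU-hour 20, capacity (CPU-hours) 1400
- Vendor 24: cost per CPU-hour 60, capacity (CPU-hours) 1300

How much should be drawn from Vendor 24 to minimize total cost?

Fill from the cheapest supplier first.
Take 1400 from Vendor 22 at 20 ; need 1000 more.
Take 1000 from Vendor 24 at 60 to finish.
Vendor 15, Vendor B: unused.

1000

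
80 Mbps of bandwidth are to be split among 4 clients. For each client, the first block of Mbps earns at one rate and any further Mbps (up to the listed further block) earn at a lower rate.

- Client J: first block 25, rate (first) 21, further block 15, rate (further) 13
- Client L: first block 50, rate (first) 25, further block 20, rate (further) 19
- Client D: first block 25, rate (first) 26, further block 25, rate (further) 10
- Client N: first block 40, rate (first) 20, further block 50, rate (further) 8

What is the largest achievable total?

Order all 8 blocks by rate: Client D/tier1 26 > Client L/tier1 25 > Client J/tier1 21 > Client N/tier1 20 > Client L/tier2 19 > Client J/tier2 13 > Client D/tier2 10 > Client N/tier2 8.
Client D tier1 at 26: fill all 25 — 55 left.
Fill Client L tier1 block (50 at 25) — 5 left.
Client J tier1 at 21: only 5 left, fill 5.
Total = 26×25 + 25×50 + 21×5 = 2005.

2005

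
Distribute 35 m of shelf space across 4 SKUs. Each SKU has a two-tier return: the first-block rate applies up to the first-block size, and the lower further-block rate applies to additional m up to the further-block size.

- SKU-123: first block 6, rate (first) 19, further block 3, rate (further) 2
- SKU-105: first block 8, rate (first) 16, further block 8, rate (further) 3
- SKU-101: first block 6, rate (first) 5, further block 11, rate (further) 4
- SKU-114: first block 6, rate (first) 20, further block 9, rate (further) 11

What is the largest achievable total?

491

Treat each block as its own option and order by rate: SKU-114/T1 20 > SKU-123/T1 19 > SKU-105/T1 16 > SKU-114/T2 11 > SKU-101/T1 5 > SKU-101/T2 4 > SKU-105/T2 3 > SKU-123/T2 2.
SKU-114 T1 at 20: fill all 6 ; 29 left.
Fill SKU-123 T1 block (6 at 19) ; 23 left.
SKU-105 T1 at 16: fill all 8 ; 15 left.
Fill SKU-114 T2 block (9 at 11) ; 6 left.
SKU-101 T1 at 5: fill all 6 ; 0 left.
Total = 20×6 + 19×6 + 16×8 + 11×9 + 5×6 = 491.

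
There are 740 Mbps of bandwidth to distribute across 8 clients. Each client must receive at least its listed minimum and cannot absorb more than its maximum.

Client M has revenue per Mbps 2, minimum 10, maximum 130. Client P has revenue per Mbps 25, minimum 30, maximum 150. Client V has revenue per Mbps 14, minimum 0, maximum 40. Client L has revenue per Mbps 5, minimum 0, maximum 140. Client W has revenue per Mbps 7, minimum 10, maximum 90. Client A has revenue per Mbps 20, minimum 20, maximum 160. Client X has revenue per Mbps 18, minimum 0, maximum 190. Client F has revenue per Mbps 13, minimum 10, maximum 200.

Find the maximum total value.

13360

Meeting every minimum uses 10+30+0+0+10+20+0+10 = 80 Mbps, leaving 660.
Rank by revenue per Mbps: Client P 25 > Client A 20 > Client X 18 > Client V 14 > Client F 13 > Client W 7 > Client L 5 > Client M 2.
Give Client P 120 more to hit its cap of 150 → 540 left.
Give Client A 140 more to hit its cap of 160 → 400 left.
Client X: +190 to 190 (cap) → 210 left.
Client V takes 40 more to reach its cap of 40 → 170 left.
Only 170 left; Client F takes them to reach 180.
Total = 2×10 + 25×150 + 14×40 + 7×10 + 20×160 + 18×190 + 13×180 = 13360.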